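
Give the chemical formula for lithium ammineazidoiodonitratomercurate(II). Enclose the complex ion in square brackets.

Li[HgI(N3)(NH3)(NO3)]

Ligands: 1 nitrato (NO3, -1), 1 azido (N3, -1), 1 ammine (NH3, neutral), 1 iodo (I, -1). Ligand charge sum = -3.
With Hg in oxidation state +2, the complex ion is [Hg...]^1−.
Charge balance with lithium (+1) requires 1 complex ion per 1 lithium.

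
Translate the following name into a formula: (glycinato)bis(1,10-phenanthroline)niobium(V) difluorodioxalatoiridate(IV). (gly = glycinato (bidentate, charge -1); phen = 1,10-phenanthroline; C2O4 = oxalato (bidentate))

[Nb(gly)(phen)2][Ir(C2O4)2F2]2

Cation [Nb…]: ligand charges -1, Nb(V) ⇒ ion charge 4+.
Anion [Ir…]: ligand charges -6, Ir(IV) ⇒ ion charge 2−.
One 4+ cation requires 2 of the 2− anion.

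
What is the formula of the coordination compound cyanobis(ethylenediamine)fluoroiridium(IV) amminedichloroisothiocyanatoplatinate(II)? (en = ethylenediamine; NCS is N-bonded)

Cation [Ir…]: ligand charges -2, Ir(IV) ⇒ ion charge 2+.
Anion [Pt…]: ligand charges -3, Pt(II) ⇒ ion charge 1−.
One 2+ cation requires 2 of the 1− anion.

[Ir(CN)(en)2F][PtCl2(NCS)(NH3)]2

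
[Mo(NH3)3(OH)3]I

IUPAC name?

The 1 iodide counter-ion carries a total charge of -1, so each complex ion is 1+.
Ligand charges: 3×ammine (neutral), 3×hydroxo (-1 each); total -3. So Mo + (-3) = 1+, giving Mo = +4.
Ligands are named alphabetically: ammine before hydroxo.

triamminetrihydroxomolybdenum(IV) iodide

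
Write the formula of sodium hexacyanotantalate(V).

Ligands: 6 cyano (CN, -1). Ligand charge sum = -6.
Charge balance with sodium (+1) requires 1 complex ion per 1 sodium.

Na[Ta(CN)6]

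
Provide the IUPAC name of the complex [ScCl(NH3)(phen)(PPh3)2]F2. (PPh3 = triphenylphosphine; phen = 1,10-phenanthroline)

amminechloro(1,10-phenanthroline)bis(triphenylphosphine)scandium(III) fluoride

The 2 fluoride counter-ions carry a total charge of -2, so each complex ion is 2+.
Ligand charges: 1×ammine (neutral), 2×triphenylphosphine (neutral), 1×chloro (-1 each), 1×1,10-phenanthroline (neutral); total -1. So Sc + (-1) = 2+, giving Sc = +3.
Ligands are named alphabetically: ammine before chloro before phenanthroline before triphenylphosphine.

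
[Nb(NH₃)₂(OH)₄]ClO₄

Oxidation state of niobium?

+5

1 perchlorate outside the brackets (-1 each) → the complex ion is 1+.
Ligand charges: 2×NH3 neutral; 4×OH = -4; sum -4.
Nb + (-4) = 1+ ⇒ Nb is +5.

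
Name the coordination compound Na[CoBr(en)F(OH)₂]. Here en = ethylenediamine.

sodium bromo(ethylenediamine)fluorodihydroxocobaltate(III)

The 1 sodium counter-ion carries a total charge of +1, so each complex ion is 1−.
Ligand charges: 1×bromo (-1 each), 1×ethylenediamine (neutral), 1×fluoro (-1 each), 2×hydroxo (-1 each); total -4. So Co + (-4) = 1−, giving Co = +3.
Ligands are named alphabetically: bromo before ethylenediamine before fluoro before hydroxo.
The complex ion is anionic, so cobalt takes the -ate form cobaltate(III).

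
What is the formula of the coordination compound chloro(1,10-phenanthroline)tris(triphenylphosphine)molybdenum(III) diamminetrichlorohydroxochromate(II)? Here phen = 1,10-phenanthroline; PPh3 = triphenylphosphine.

Cation [Mo…]: ligand charges -1, Mo(III) ⇒ ion charge 2+.
Anion [Cr…]: ligand charges -4, Cr(II) ⇒ ion charge 2−.

[MoCl(phen)(PPh3)3][CrCl3(NH3)2(OH)]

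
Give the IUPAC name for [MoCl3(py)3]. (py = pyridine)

There is no counter-ion, so the complex is neutral overall.
Ligand charges: 3×pyridine (neutral), 3×chloro (-1 each); total -3. So Mo + (-3) = 0, giving Mo = +3.
Ligands are named alphabetically: chloro before pyridine.

trichlorotris(pyridine)molybdenum(III)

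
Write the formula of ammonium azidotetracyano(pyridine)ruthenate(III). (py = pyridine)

Ligands: 4 cyano (CN, -1), 1 azido (N3, -1), 1 pyridine (py, neutral). Ligand charge sum = -5.
With Ru in oxidation state +3, the complex ion is [Ru...]^2−.
Charge balance with ammonium (+1) requires 1 complex ion per 2 ammonium.

(NH4)2[Ru(CN)4(N3)(py)]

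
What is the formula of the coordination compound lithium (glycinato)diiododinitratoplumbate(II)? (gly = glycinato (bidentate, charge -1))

Ligands: 2 nitrato (NO3, -1), 1 glycinato (gly, -1), 2 iodo (I, -1). Ligand charge sum = -5.
With Pb in oxidation state +2, the complex ion is [Pb...]^3−.
Charge balance with lithium (+1) requires 1 complex ion per 3 lithium.

Li3[Pb(gly)I2(NO3)2]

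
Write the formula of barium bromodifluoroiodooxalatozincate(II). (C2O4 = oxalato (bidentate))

Ligands: 1 iodo (I, -1), 2 fluoro (F, -1), 1 bromo (Br, -1), 1 oxalato (C2O4, -2). Ligand charge sum = -6.
With Zn in oxidation state +2, the complex ion is [Zn...]^4−.
Charge balance with barium (+2) requires 1 complex ion per 2 barium.

Ba2[ZnBr(C2O4)F2I]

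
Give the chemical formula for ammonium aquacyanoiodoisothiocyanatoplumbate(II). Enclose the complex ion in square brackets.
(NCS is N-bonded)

NH4[Pb(CN)(H2O)I(NCS)]

Ligands: 1 aqua (H2O, neutral), 1 iodo (I, -1), 1 isothiocyanato (NCS, -1), 1 cyano (CN, -1). Ligand charge sum = -3.
Charge balance with ammonium (+1) requires 1 complex ion per 1 ammonium.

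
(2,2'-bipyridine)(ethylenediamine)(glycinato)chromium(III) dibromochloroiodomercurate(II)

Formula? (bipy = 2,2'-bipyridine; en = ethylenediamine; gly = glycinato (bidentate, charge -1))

[Cr(bipy)(en)(gly)][HgBr2ClI]

Cation [Cr…]: ligand charges -1, Cr(III) ⇒ ion charge 2+.
Anion [Hg…]: ligand charges -4, Hg(II) ⇒ ion charge 2−.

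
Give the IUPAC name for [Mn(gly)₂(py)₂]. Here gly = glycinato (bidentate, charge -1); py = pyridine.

There is no counter-ion, so the complex is neutral overall.
Ligand charges: 2×glycinato (-1 each), 2×pyridine (neutral); total -2. So Mn + (-2) = 0, giving Mn = +2.
Ligands are named alphabetically: glycinato before pyridine.

bis(glycinato)bis(pyridine)manganese(II)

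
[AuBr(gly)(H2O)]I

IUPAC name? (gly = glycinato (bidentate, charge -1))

aquabromo(glycinato)gold(III) iodide

The 1 iodide counter-ion carries a total charge of -1, so each complex ion is 1+.
Ligand charges: 1×bromo (-1 each), 1×glycinato (-1 each), 1×aqua (neutral); total -2. So Au + (-2) = 1+, giving Au = +3.
Ligands are named alphabetically: aqua before bromo before glycinato.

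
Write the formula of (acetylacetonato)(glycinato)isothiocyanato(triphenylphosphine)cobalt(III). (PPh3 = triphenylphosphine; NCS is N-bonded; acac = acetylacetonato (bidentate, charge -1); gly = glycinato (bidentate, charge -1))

[Co(acac)(gly)(NCS)(PPh3)]

Ligands: 1 triphenylphosphine (PPh3, neutral), 1 isothiocyanato (NCS, -1), 1 acetylacetonato (acac, -1), 1 glycinato (gly, -1). Ligand charge sum = -3.
With Co in oxidation state +3, the complex ion is [Co...].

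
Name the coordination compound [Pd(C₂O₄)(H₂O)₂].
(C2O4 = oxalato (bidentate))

diaquaoxalatopalladium(II)

There is no counter-ion, so the complex is neutral overall.
Ligand charges: 2×aqua (neutral), 1×oxalato (-2 each); total -2. So Pd + (-2) = 0, giving Pd = +2.
Ligands are named alphabetically: aqua before oxalato.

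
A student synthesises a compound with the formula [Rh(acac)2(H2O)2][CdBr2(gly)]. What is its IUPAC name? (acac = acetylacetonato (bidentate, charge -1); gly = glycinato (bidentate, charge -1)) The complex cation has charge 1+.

bis(acetylacetonato)diaquarhodium(III) dibromo(glycinato)cadmate(II)

The complex cation is given as 1+; its ligand charges sum to -2, so Rh = +3.
A 1:1 salt means the anion carries the equal and opposite charge, 1−.
Anion: ligand charges sum to -3; for the ion to be 1−, Cd = +2.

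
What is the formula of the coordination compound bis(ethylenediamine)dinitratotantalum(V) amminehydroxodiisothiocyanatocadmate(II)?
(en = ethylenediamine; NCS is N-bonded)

[Ta(en)2(NO3)2][Cd(NCS)2(NH3)(OH)]3

Cation [Ta…]: ligand charges -2, Ta(V) ⇒ ion charge 3+.
Anion [Cd…]: ligand charges -3, Cd(II) ⇒ ion charge 1−.
One 3+ cation requires 3 of the 1− anion.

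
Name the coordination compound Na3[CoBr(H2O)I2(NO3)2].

sodium aquabromodiiododinitratocobaltate(II)

The 3 sodium counter-ions carry a total charge of +3, so each complex ion is 3−.
Ligand charges: 1×aqua (neutral), 2×nitrato (-1 each), 1×bromo (-1 each), 2×iodo (-1 each); total -5. So Co + (-5) = 3−, giving Co = +2.
Ligands are named alphabetically: aqua before bromo before iodo before nitrato.
The complex ion is anionic, so cobalt takes the -ate form cobaltate(II).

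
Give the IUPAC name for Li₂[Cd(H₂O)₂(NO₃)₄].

The 2 lithium counter-ions carry a total charge of +2, so each complex ion is 2−.
Ligand charges: 4×nitrato (-1 each), 2×aqua (neutral); total -4. So Cd + (-4) = 2−, giving Cd = +2.
The complex ion is anionic, so cadmium takes the -ate form cadmate(II).

lithium diaquatetranitratocadmate(II)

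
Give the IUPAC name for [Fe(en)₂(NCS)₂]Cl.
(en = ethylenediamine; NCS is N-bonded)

The 1 chloride counter-ion carries a total charge of -1, so each complex ion is 1+.
Ligand charges: 2×ethylenediamine (neutral), 2×isothiocyanato (-1 each); total -2. So Fe + (-2) = 1+, giving Fe = +3.
Ligands are named alphabetically: ethylenediamine before isothiocyanato.

bis(ethylenediamine)diisothiocyanatoiron(III) chloride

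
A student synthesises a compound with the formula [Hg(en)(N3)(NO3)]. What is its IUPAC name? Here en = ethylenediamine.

azido(ethylenediamine)nitratomercury(II)

There is no counter-ion, so the complex is neutral overall.
Ligand charges: 1×ethylenediamine (neutral), 1×azido (-1 each), 1×nitrato (-1 each); total -2. So Hg + (-2) = 0, giving Hg = +2.
Ligands are named alphabetically: azido before ethylenediamine before nitrato.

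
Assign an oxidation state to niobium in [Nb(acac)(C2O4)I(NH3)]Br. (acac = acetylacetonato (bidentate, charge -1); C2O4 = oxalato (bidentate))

+5

1 bromide outside the brackets (-1 each) → the complex ion is 1+.
Ligand charges: 1×acac = -1; 1×C2O4 = -2; 1×I = -1; 1×NH3 neutral; sum -4.
Nb + (-4) = 1+ ⇒ Nb is +5.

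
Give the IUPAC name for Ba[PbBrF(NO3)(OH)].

barium bromofluorohydroxonitratoplumbate(II)

The 1 barium counter-ion carries a total charge of +2, so each complex ion is 2−.
Ligand charges: 1×nitrato (-1 each), 1×hydroxo (-1 each), 1×bromo (-1 each), 1×fluoro (-1 each); total -4. So Pb + (-4) = 2−, giving Pb = +2.
Ligands are named alphabetically: bromo before fluoro before hydroxo before nitrato.
The complex ion is anionic, so lead takes the -ate form plumbate(II).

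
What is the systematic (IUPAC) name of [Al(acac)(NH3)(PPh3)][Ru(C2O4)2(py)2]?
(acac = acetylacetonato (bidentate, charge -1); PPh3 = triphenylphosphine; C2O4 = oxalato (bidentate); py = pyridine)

Both ions are complex: the cation is named first with the plain metal name, the anion second with the -ate form; each ion's ligands are alphabetised independently.
Aluminium is always +3 in its complexes; the cation's ligand charges sum to -1, so the complex cation is 2+.
A 1:1 salt means the anion carries the equal and opposite charge, 2−.
Anion: ligand charges sum to -4; for the ion to be 2−, Ru = +2.

(acetylacetonato)ammine(triphenylphosphine)aluminium(III) dioxalatobis(pyridine)ruthenate(II)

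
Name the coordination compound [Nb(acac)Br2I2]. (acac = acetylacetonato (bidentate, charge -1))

(acetylacetonato)dibromodiiodoniobium(V)

There is no counter-ion, so the complex is neutral overall.
Ligand charges: 2×bromo (-1 each), 2×iodo (-1 each), 1×acetylacetonato (-1 each); total -5. So Nb + (-5) = 0, giving Nb = +5.
Ligands are named alphabetically: acetylacetonato before bromo before iodo.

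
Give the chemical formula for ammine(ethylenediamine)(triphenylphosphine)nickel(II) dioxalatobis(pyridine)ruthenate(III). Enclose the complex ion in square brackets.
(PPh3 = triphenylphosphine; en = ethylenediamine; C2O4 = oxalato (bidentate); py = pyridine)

[Ni(en)(NH3)(PPh3)][Ru(C2O4)2(py)2]2

Cation [Ni…]: ligand charges 0, Ni(II) ⇒ ion charge 2+.
Anion [Ru…]: ligand charges -4, Ru(III) ⇒ ion charge 1−.
One 2+ cation requires 2 of the 1− anion.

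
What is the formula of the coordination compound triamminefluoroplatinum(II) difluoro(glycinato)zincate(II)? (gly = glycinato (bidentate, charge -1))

[PtF(NH3)3][ZnF2(gly)]

Cation [Pt…]: ligand charges -1, Pt(II) ⇒ ion charge 1+.
Anion [Zn…]: ligand charges -3, Zn(II) ⇒ ion charge 1−.
One 1+ cation balances one 1− anion.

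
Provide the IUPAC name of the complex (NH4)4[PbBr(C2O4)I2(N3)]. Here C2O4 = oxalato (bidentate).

The 4 ammonium counter-ions carry a total charge of +4, so each complex ion is 4−.
Ligand charges: 1×azido (-1 each), 2×iodo (-1 each), 1×bromo (-1 each), 1×oxalato (-2 each); total -6. So Pb + (-6) = 4−, giving Pb = +2.
Ligands are named alphabetically: azido before bromo before iodo before oxalato.
The complex ion is anionic, so lead takes the -ate form plumbate(II).

ammonium azidobromodiiodooxalatoplumbate(II)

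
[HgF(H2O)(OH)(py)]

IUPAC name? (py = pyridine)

There is no counter-ion, so the complex is neutral overall.
Ligand charges: 1×pyridine (neutral), 1×aqua (neutral), 1×fluoro (-1 each), 1×hydroxo (-1 each); total -2. So Hg + (-2) = 0, giving Hg = +2.
Ligands are named alphabetically: aqua before fluoro before hydroxo before pyridine.

aquafluorohydroxo(pyridine)mercury(II)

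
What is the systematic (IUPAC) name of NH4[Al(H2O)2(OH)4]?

The 1 ammonium counter-ion carries a total charge of +1, so each complex ion is 1−.
Ligand charges: 2×aqua (neutral), 4×hydroxo (-1 each); total -4. So Al + (-4) = 1−, giving Al = +3.
The complex ion is anionic, so aluminium takes the -ate form aluminate(III).

ammonium diaquatetrahydroxoaluminate(III)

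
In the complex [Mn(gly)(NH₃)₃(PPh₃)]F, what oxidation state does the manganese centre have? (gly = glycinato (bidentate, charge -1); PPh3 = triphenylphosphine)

+2

1 fluoride outside the brackets (-1 each) → the complex ion is 1+.
Ligand charges: 1×gly = -1; 3×NH3 neutral; 1×PPh3 neutral; sum -1.
Mn + (-1) = 1+ ⇒ Mn is +2.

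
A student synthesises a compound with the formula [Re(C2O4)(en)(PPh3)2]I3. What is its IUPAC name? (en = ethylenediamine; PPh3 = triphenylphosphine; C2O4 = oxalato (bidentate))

(ethylenediamine)oxalatobis(triphenylphosphine)rhenium(V) iodide

The 3 iodide counter-ions carry a total charge of -3, so each complex ion is 3+.
Ligand charges: 1×ethylenediamine (neutral), 2×triphenylphosphine (neutral), 1×oxalato (-2 each); total -2. So Re + (-2) = 3+, giving Re = +5.
Ligands are named alphabetically: ethylenediamine before oxalato before triphenylphosphine.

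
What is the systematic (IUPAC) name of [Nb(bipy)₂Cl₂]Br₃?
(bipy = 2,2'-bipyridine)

bis(2,2'-bipyridine)dichloroniobium(V) bromide

The 3 bromide counter-ions carry a total charge of -3, so each complex ion is 3+.
Ligand charges: 2×2,2'-bipyridine (neutral), 2×chloro (-1 each); total -2. So Nb + (-2) = 3+, giving Nb = +5.
Ligands are named alphabetically: bipyridine before chloro.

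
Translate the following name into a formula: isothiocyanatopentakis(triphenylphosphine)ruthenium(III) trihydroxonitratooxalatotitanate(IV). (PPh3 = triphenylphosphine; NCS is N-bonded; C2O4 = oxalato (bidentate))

Cation [Ru…]: ligand charges -1, Ru(III) ⇒ ion charge 2+.
Anion [Ti…]: ligand charges -6, Ti(IV) ⇒ ion charge 2−.

[Ru(NCS)(PPh3)5][Ti(C2O4)(NO3)(OH)3]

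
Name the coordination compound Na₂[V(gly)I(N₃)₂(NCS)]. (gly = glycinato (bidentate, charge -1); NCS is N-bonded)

sodium diazido(glycinato)iodoisothiocyanatovanadate(III)

The 2 sodium counter-ions carry a total charge of +2, so each complex ion is 2−.
Ligand charges: 1×glycinato (-1 each), 1×iodo (-1 each), 2×azido (-1 each), 1×isothiocyanato (-1 each); total -5. So V + (-5) = 2−, giving V = +3.
Ligands are named alphabetically: azido before glycinato before iodo before isothiocyanato.
The complex ion is anionic, so vanadium takes the -ate form vanadate(III).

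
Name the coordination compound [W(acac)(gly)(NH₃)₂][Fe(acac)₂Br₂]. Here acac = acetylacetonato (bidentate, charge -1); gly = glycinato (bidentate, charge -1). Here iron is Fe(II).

Both ions are complex: the cation is named first with the plain metal name, the anion second with the -ate form; each ion's ligands are alphabetised independently.
Fe is given as +2; the anion's ligand charges sum to -4, so the complex anion is 2−.
A 1:1 salt means the cation carries the equal and opposite charge, 2+.
Cation: ligand charges sum to -2; for the ion to be 2+, W = +4.

(acetylacetonato)diammine(glycinato)tungsten(IV) bis(acetylacetonato)dibromoferrate(II)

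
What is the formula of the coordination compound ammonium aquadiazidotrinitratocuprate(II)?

(NH4)3[Cu(H2O)(N3)2(NO3)3]

Ligands: 2 azido (N3, -1), 1 aqua (H2O, neutral), 3 nitrato (NO3, -1). Ligand charge sum = -5.
With Cu in oxidation state +2, the complex ion is [Cu...]^3−.
Charge balance with ammonium (+1) requires 1 complex ion per 3 ammonium.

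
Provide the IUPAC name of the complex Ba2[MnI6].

barium hexaiodomanganate(II)

The 2 barium counter-ions carry a total charge of +4, so each complex ion is 4−.
Ligand charges: 6×iodo (-1 each); total -6. So Mn + (-6) = 4−, giving Mn = +2.
The complex ion is anionic, so manganese takes the -ate form manganate(II).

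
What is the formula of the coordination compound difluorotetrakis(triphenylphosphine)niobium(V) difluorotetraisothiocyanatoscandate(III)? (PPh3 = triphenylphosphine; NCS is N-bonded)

Cation [Nb…]: ligand charges -2, Nb(V) ⇒ ion charge 3+.
Anion [Sc…]: ligand charges -6, Sc(III) ⇒ ion charge 3−.
One 3+ cation balances one 3− anion.

[NbF2(PPh3)4][ScF2(NCS)4]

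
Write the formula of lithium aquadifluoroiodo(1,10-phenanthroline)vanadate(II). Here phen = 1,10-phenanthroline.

Li[VF2(H2O)I(phen)]

Ligands: 1 aqua (H2O, neutral), 1 1,10-phenanthroline (phen, neutral), 2 fluoro (F, -1), 1 iodo (I, -1). Ligand charge sum = -3.
With V in oxidation state +2, the complex ion is [V...]^1−.
Charge balance with lithium (+1) requires 1 complex ion per 1 lithium.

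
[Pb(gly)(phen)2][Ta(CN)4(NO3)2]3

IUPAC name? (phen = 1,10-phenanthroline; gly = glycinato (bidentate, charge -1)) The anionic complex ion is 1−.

Both ions are complex: the cation is named first with the plain metal name, the anion second with the -ate form; each ion's ligands are alphabetised independently.
The complex anion is given as 1−; its ligand charges sum to -6, so Ta = +5.
With 3 anions per cation, the cation must be 3×1 = 3+.
Cation: ligand charges sum to -1; for the ion to be 3+, Pb = +4.

(glycinato)bis(1,10-phenanthroline)lead(IV) tetracyanodinitratotantalate(V)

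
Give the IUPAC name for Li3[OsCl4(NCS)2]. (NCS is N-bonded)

The 3 lithium counter-ions carry a total charge of +3, so each complex ion is 3−.
Ligand charges: 2×isothiocyanato (-1 each), 4×chloro (-1 each); total -6. So Os + (-6) = 3−, giving Os = +3.
Ligands are named alphabetically: chloro before isothiocyanato.
The complex ion is anionic, so osmium takes the -ate form osmate(III).

lithium tetrachlorodiisothiocyanatoosmate(III)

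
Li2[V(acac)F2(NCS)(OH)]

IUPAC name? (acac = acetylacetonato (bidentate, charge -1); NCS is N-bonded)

lithium (acetylacetonato)difluorohydroxoisothiocyanatovanadate(III)

The 2 lithium counter-ions carry a total charge of +2, so each complex ion is 2−.
Ligand charges: 1×hydroxo (-1 each), 1×acetylacetonato (-1 each), 2×fluoro (-1 each), 1×isothiocyanato (-1 each); total -5. So V + (-5) = 2−, giving V = +3.
Ligands are named alphabetically: acetylacetonato before fluoro before hydroxo before isothiocyanato.
The complex ion is anionic, so vanadium takes the -ate form vanadate(III).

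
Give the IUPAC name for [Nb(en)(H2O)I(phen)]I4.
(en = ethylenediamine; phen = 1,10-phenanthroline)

aqua(ethylenediamine)iodo(1,10-phenanthroline)niobium(V) iodide

The 4 iodide counter-ions carry a total charge of -4, so each complex ion is 4+.
Ligand charges: 1×ethylenediamine (neutral), 1×1,10-phenanthroline (neutral), 1×iodo (-1 each), 1×aqua (neutral); total -1. So Nb + (-1) = 4+, giving Nb = +5.
Ligands are named alphabetically: aqua before ethylenediamine before iodo before phenanthroline.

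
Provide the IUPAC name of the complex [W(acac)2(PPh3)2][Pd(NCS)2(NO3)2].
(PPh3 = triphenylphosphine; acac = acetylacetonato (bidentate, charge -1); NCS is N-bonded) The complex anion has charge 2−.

Both ions are complex: the cation is named first with the plain metal name, the anion second with the -ate form; each ion's ligands are alphabetised independently.
The complex anion is given as 2−; its ligand charges sum to -4, so Pd = +2.
A 1:1 salt means the cation carries the equal and opposite charge, 2+.
Cation: ligand charges sum to -2; for the ion to be 2+, W = +4.

bis(acetylacetonato)bis(triphenylphosphine)tungsten(IV) diisothiocyanatodinitratopalladate(II)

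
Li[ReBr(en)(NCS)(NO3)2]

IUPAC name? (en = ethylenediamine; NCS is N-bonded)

lithium bromo(ethylenediamine)isothiocyanatodinitratorhenate(III)

The 1 lithium counter-ion carries a total charge of +1, so each complex ion is 1−.
Ligand charges: 1×ethylenediamine (neutral), 1×isothiocyanato (-1 each), 1×bromo (-1 each), 2×nitrato (-1 each); total -4. So Re + (-4) = 1−, giving Re = +3.
Ligands are named alphabetically: bromo before ethylenediamine before isothiocyanato before nitrato.
The complex ion is anionic, so rhenium takes the -ate form rhenate(III).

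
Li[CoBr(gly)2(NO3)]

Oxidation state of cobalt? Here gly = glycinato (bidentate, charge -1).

+3

1 lithium outside the brackets (+1 each) → the complex ion is 1−.
Ligand charges: 1×Br = -1; 1×NO3 = -1; 2×gly = -2; sum -4.
Co + (-4) = 1− ⇒ Co is +3.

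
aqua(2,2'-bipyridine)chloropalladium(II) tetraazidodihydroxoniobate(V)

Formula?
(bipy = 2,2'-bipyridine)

[Pd(bipy)Cl(H2O)][Nb(N3)4(OH)2]

Cation [Pd…]: ligand charges -1, Pd(II) ⇒ ion charge 1+.
Anion [Nb…]: ligand charges -6, Nb(V) ⇒ ion charge 1−.
One 1+ cation balances one 1− anion.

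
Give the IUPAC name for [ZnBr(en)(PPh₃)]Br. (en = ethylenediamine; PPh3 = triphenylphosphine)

bromo(ethylenediamine)(triphenylphosphine)zinc(II) bromide

The 1 bromide counter-ion carries a total charge of -1, so each complex ion is 1+.
Ligand charges: 1×ethylenediamine (neutral), 1×bromo (-1 each), 1×triphenylphosphine (neutral); total -1. So Zn + (-1) = 1+, giving Zn = +2.
Ligands are named alphabetically: bromo before ethylenediamine before triphenylphosphine.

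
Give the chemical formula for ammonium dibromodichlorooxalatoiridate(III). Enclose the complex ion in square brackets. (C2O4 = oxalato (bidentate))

(NH4)3[IrBr2(C2O4)Cl2]

Ligands: 1 oxalato (C2O4, -2), 2 chloro (Cl, -1), 2 bromo (Br, -1). Ligand charge sum = -6.
With Ir in oxidation state +3, the complex ion is [Ir...]^3−.
Charge balance with ammonium (+1) requires 1 complex ion per 3 ammonium.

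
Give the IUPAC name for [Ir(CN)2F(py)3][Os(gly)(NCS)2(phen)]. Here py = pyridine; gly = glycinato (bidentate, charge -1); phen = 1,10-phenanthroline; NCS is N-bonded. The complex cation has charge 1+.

The complex cation is given as 1+; its ligand charges sum to -3, so Ir = +4.
A 1:1 salt means the anion carries the equal and opposite charge, 1−.
Anion: ligand charges sum to -3; for the ion to be 1−, Os = +2.

dicyanofluorotris(pyridine)iridium(IV) (glycinato)diisothiocyanato(1,10-phenanthroline)osmate(II)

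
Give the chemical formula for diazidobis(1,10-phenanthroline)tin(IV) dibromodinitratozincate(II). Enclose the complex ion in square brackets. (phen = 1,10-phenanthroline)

[Sn(N3)2(phen)2][ZnBr2(NO3)2]

Cation [Sn…]: ligand charges -2, Sn(IV) ⇒ ion charge 2+.
Anion [Zn…]: ligand charges -4, Zn(II) ⇒ ion charge 2−.
One 2+ cation balances one 2− anion.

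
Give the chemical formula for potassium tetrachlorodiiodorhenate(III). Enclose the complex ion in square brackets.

Ligands: 4 chloro (Cl, -1), 2 iodo (I, -1). Ligand charge sum = -6.
With Re in oxidation state +3, the complex ion is [Re...]^3−.
Charge balance with potassium (+1) requires 1 complex ion per 3 potassium.

K3[ReCl4I2]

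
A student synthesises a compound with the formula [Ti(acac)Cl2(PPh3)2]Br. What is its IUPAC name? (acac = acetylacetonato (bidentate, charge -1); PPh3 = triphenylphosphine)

The 1 bromide counter-ion carries a total charge of -1, so each complex ion is 1+.
Ligand charges: 2×chloro (-1 each), 1×acetylacetonato (-1 each), 2×triphenylphosphine (neutral); total -3. So Ti + (-3) = 1+, giving Ti = +4.
Ligands are named alphabetically: acetylacetonato before chloro before triphenylphosphine.

(acetylacetonato)dichlorobis(triphenylphosphine)titanium(IV) bromide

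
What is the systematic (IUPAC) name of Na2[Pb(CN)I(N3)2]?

sodium diazidocyanoiodoplumbate(II)

The 2 sodium counter-ions carry a total charge of +2, so each complex ion is 2−.
Ligand charges: 2×azido (-1 each), 1×cyano (-1 each), 1×iodo (-1 each); total -4. So Pb + (-4) = 2−, giving Pb = +2.
Ligands are named alphabetically: azido before cyano before iodo.
The complex ion is anionic, so lead takes the -ate form plumbate(II).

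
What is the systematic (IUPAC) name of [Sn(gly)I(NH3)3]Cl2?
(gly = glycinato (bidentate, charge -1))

The 2 chloride counter-ions carry a total charge of -2, so each complex ion is 2+.
Ligand charges: 1×glycinato (-1 each), 3×ammine (neutral), 1×iodo (-1 each); total -2. So Sn + (-2) = 2+, giving Sn = +4.
Ligands are named alphabetically: ammine before glycinato before iodo.

triammine(glycinato)iodotin(IV) chloride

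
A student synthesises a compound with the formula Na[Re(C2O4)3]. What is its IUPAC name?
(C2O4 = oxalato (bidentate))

sodium trioxalatorhenate(V)

The 1 sodium counter-ion carries a total charge of +1, so each complex ion is 1−.
Ligand charges: 3×oxalato (-2 each); total -6. So Re + (-6) = 1−, giving Re = +5.
The complex ion is anionic, so rhenium takes the -ate form rhenate(V).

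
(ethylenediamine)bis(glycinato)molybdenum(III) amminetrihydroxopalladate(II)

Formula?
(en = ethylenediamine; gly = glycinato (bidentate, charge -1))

[Mo(en)(gly)2][Pd(NH3)(OH)3]

Cation [Mo…]: ligand charges -2, Mo(III) ⇒ ion charge 1+.
Anion [Pd…]: ligand charges -3, Pd(II) ⇒ ion charge 1−.
One 1+ cation balances one 1− anion.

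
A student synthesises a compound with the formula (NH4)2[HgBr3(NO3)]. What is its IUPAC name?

The 2 ammonium counter-ions carry a total charge of +2, so each complex ion is 2−.
Ligand charges: 3×bromo (-1 each), 1×nitrato (-1 each); total -4. So Hg + (-4) = 2−, giving Hg = +2.
The complex ion is anionic, so mercury takes the -ate form mercurate(II).

ammonium tribromonitratomercurate(II)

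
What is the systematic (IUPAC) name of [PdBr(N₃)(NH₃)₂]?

diammineazidobromopalladium(II)

There is no counter-ion, so the complex is neutral overall.
Ligand charges: 1×azido (-1 each), 2×ammine (neutral), 1×bromo (-1 each); total -2. So Pd + (-2) = 0, giving Pd = +2.
Ligands are named alphabetically: ammine before azido before bromo.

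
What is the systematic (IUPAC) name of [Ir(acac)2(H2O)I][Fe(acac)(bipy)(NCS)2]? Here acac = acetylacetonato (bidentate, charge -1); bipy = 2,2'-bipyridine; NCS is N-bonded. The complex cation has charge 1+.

bis(acetylacetonato)aquaiodoiridium(IV) (acetylacetonato)(2,2'-bipyridine)diisothiocyanatoferrate(II)

The complex cation is given as 1+; its ligand charges sum to -3, so Ir = +4.
A 1:1 salt means the anion carries the equal and opposite charge, 1−.
Anion: ligand charges sum to -3; for the ion to be 1−, Fe = +2.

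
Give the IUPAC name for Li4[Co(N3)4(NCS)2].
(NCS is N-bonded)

The 4 lithium counter-ions carry a total charge of +4, so each complex ion is 4−.
Ligand charges: 2×isothiocyanato (-1 each), 4×azido (-1 each); total -6. So Co + (-6) = 4−, giving Co = +2.
Ligands are named alphabetically: azido before isothiocyanato.
The complex ion is anionic, so cobalt takes the -ate form cobaltate(II).

lithium tetraazidodiisothiocyanatocobaltate(II)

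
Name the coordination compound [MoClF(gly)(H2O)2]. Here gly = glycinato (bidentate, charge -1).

There is no counter-ion, so the complex is neutral overall.
Ligand charges: 1×chloro (-1 each), 2×aqua (neutral), 1×glycinato (-1 each), 1×fluoro (-1 each); total -3. So Mo + (-3) = 0, giving Mo = +3.
Ligands are named alphabetically: aqua before chloro before fluoro before glycinato.

diaquachlorofluoro(glycinato)molybdenum(III)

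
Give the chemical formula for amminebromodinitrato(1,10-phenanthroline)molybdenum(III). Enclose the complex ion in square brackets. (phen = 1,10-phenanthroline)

[MoBr(NH3)(NO3)2(phen)]

Ligands: 2 nitrato (NO3, -1), 1 1,10-phenanthroline (phen, neutral), 1 bromo (Br, -1), 1 ammine (NH3, neutral). Ligand charge sum = -3.
With Mo in oxidation state +3, the complex ion is [Mo...].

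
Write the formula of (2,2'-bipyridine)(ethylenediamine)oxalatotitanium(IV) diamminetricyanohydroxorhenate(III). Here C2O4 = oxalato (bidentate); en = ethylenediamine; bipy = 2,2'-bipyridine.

[Ti(bipy)(C2O4)(en)][Re(CN)3(NH3)2(OH)]2

Cation [Ti…]: ligand charges -2, Ti(IV) ⇒ ion charge 2+.
Anion [Re…]: ligand charges -4, Re(III) ⇒ ion charge 1−.
One 2+ cation requires 2 of the 1− anion.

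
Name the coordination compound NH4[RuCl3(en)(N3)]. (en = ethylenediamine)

The 1 ammonium counter-ion carries a total charge of +1, so each complex ion is 1−.
Ligand charges: 1×azido (-1 each), 1×ethylenediamine (neutral), 3×chloro (-1 each); total -4. So Ru + (-4) = 1−, giving Ru = +3.
Ligands are named alphabetically: azido before chloro before ethylenediamine.
The complex ion is anionic, so ruthenium takes the -ate form ruthenate(III).

ammonium azidotrichloro(ethylenediamine)ruthenate(III)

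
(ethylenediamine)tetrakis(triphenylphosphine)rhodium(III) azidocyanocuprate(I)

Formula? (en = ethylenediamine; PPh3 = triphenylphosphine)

Cation [Rh…]: ligand charges 0, Rh(III) ⇒ ion charge 3+.
Anion [Cu…]: ligand charges -2, Cu(I) ⇒ ion charge 1−.

[Rh(en)(PPh3)4][Cu(CN)(N3)]3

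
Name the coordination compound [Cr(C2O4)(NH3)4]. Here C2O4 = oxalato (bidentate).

tetraammineoxalatochromium(II)

There is no counter-ion, so the complex is neutral overall.
Ligand charges: 1×oxalato (-2 each), 4×ammine (neutral); total -2. So Cr + (-2) = 0, giving Cr = +2.
Ligands are named alphabetically: ammine before oxalato.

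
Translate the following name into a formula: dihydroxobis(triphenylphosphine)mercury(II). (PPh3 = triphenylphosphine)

Ligands: 2 hydroxo (OH, -1), 2 triphenylphosphine (PPh3, neutral). Ligand charge sum = -2.
With Hg in oxidation state +2, the complex ion is [Hg...].

[Hg(OH)2(PPh3)2]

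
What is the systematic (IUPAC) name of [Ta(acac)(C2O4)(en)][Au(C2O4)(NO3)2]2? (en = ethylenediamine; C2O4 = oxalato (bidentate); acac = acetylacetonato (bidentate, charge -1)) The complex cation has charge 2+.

(acetylacetonato)(ethylenediamine)oxalatotantalum(V) dinitratooxalatoaurate(III)

The complex cation is given as 2+; its ligand charges sum to -3, so Ta = +5.
With 2 anions per cation, each anion must be 2/2 = 1−.
Anion: ligand charges sum to -4; for the ion to be 1−, Au = +3.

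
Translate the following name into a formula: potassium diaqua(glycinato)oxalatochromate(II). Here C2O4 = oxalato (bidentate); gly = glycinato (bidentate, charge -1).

Ligands: 2 aqua (H2O, neutral), 1 oxalato (C2O4, -2), 1 glycinato (gly, -1). Ligand charge sum = -3.
With Cr in oxidation state +2, the complex ion is [Cr...]^1−.
Charge balance with potassium (+1) requires 1 complex ion per 1 potassium.

K[Cr(C2O4)(gly)(H2O)2]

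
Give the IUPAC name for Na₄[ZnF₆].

The 4 sodium counter-ions carry a total charge of +4, so each complex ion is 4−.
Ligand charges: 6×fluoro (-1 each); total -6. So Zn + (-6) = 4−, giving Zn = +2.
The complex ion is anionic, so zinc takes the -ate form zincate(II).

sodium hexafluorozincate(II)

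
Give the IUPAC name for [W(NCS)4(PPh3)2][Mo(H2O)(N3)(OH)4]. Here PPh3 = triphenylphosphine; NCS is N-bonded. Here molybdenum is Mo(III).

tetraisothiocyanatobis(triphenylphosphine)tungsten(VI) aquaazidotetrahydroxomolybdate(III)

Both ions are complex: the cation is named first with the plain metal name, the anion second with the -ate form; each ion's ligands are alphabetised independently.
Mo is given as +3; the anion's ligand charges sum to -5, so the complex anion is 2−.
A 1:1 salt means the cation carries the equal and opposite charge, 2+.
Cation: ligand charges sum to -4; for the ion to be 2+, W = +6.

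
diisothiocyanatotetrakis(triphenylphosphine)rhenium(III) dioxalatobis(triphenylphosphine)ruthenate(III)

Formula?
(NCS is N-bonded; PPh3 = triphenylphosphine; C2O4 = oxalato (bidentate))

Cation [Re…]: ligand charges -2, Re(III) ⇒ ion charge 1+.
Anion [Ru…]: ligand charges -4, Ru(III) ⇒ ion charge 1−.
One 1+ cation balances one 1− anion.

[Re(NCS)2(PPh3)4][Ru(C2O4)2(PPh3)2]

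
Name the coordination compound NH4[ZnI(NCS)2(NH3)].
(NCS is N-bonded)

The 1 ammonium counter-ion carries a total charge of +1, so each complex ion is 1−.
Ligand charges: 1×iodo (-1 each), 1×ammine (neutral), 2×isothiocyanato (-1 each); total -3. So Zn + (-3) = 1−, giving Zn = +2.
The complex ion is anionic, so zinc takes the -ate form zincate(II).

ammonium ammineiododiisothiocyanatozincate(II)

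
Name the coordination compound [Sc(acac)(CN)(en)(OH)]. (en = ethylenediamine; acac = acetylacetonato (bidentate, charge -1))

(acetylacetonato)cyano(ethylenediamine)hydroxoscandium(III)

There is no counter-ion, so the complex is neutral overall.
Ligand charges: 1×hydroxo (-1 each), 1×ethylenediamine (neutral), 1×acetylacetonato (-1 each), 1×cyano (-1 each); total -3. So Sc + (-3) = 0, giving Sc = +3.
Ligands are named alphabetically: acetylacetonato before cyano before ethylenediamine before hydroxo.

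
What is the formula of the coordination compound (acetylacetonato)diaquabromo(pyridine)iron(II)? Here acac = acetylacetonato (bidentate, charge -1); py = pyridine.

Ligands: 2 aqua (H2O, neutral), 1 acetylacetonato (acac, -1), 1 pyridine (py, neutral), 1 bromo (Br, -1). Ligand charge sum = -2.
With Fe in oxidation state +2, the complex ion is [Fe...].

[Fe(acac)Br(H2O)2(py)]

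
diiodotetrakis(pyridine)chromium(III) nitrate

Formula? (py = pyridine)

Ligands: 4 pyridine (py, neutral), 2 iodo (I, -1). Ligand charge sum = -2.
With Cr in oxidation state +3, the complex ion is [Cr...]^1+.
Charge balance with nitrate (-1) requires 1 complex ion per 1 nitrate.

[CrI2(py)4]NO3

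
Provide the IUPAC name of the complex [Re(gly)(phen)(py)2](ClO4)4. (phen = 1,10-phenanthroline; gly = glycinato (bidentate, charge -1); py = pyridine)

The 4 perchlorate counter-ions carry a total charge of -4, so each complex ion is 4+.
Ligand charges: 1×1,10-phenanthroline (neutral), 1×glycinato (-1 each), 2×pyridine (neutral); total -1. So Re + (-1) = 4+, giving Re = +5.
Ligands are named alphabetically: glycinato before phenanthroline before pyridine.

(glycinato)(1,10-phenanthroline)bis(pyridine)rhenium(V) perchlorate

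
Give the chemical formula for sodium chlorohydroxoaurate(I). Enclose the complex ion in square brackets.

Ligands: 1 hydroxo (OH, -1), 1 chloro (Cl, -1). Ligand charge sum = -2.
With Au in oxidation state +1, the complex ion is [Au...]^1−.
Charge balance with sodium (+1) requires 1 complex ion per 1 sodium.

Na[AuCl(OH)]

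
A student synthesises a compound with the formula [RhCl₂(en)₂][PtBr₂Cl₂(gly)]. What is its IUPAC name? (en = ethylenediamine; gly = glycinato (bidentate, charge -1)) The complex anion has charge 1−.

Both ions are complex: the cation is named first with the plain metal name, the anion second with the -ate form; each ion's ligands are alphabetised independently.
The complex anion is given as 1−; its ligand charges sum to -5, so Pt = +4.
A 1:1 salt means the cation carries the equal and opposite charge, 1+.
Cation: ligand charges sum to -2; for the ion to be 1+, Rh = +3.

dichlorobis(ethylenediamine)rhodium(III) dibromodichloro(glycinato)platinate(IV)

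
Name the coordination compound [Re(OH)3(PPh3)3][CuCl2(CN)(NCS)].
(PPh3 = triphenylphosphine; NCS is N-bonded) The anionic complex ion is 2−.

trihydroxotris(triphenylphosphine)rhenium(V) dichlorocyanoisothiocyanatocuprate(II)

Both ions are complex: the cation is named first with the plain metal name, the anion second with the -ate form; each ion's ligands are alphabetised independently.
The complex anion is given as 2−; its ligand charges sum to -4, so Cu = +2.
A 1:1 salt means the cation carries the equal and opposite charge, 2+.
Cation: ligand charges sum to -3; for the ion to be 2+, Re = +5.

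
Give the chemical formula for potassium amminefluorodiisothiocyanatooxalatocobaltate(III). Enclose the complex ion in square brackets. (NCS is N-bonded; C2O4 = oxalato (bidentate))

K2[Co(C2O4)F(NCS)2(NH3)]

Ligands: 1 fluoro (F, -1), 2 isothiocyanato (NCS, -1), 1 ammine (NH3, neutral), 1 oxalato (C2O4, -2). Ligand charge sum = -5.
With Co in oxidation state +3, the complex ion is [Co...]^2−.
Charge balance with potassium (+1) requires 1 complex ion per 2 potassium.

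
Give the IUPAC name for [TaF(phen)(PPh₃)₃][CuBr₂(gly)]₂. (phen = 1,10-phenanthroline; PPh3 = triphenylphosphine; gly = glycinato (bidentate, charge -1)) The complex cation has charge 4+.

The complex cation is given as 4+; its ligand charges sum to -1, so Ta = +5.
With 2 anions per cation, each anion must be 4/2 = 2−.
Anion: ligand charges sum to -3; for the ion to be 2−, Cu = +1.

fluoro(1,10-phenanthroline)tris(triphenylphosphine)tantalum(V) dibromo(glycinato)cuprate(I)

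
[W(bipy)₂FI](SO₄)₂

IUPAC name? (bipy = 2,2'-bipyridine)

The 2 sulfate counter-ions carry a total charge of -4, so each complex ion is 4+.
Ligand charges: 1×iodo (-1 each), 1×fluoro (-1 each), 2×2,2'-bipyridine (neutral); total -2. So W + (-2) = 4+, giving W = +6.
Ligands are named alphabetically: bipyridine before fluoro before iodo.

bis(2,2'-bipyridine)fluoroiodotungsten(VI) sulfate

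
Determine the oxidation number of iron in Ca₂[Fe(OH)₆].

+2

2 calcium outside the brackets (+2 each) → the complex ion is 4−.
Ligand charges: 6×OH = -6; sum -6.
Fe + (-6) = 4− ⇒ Fe is +2.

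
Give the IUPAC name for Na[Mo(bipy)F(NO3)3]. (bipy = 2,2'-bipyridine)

The 1 sodium counter-ion carries a total charge of +1, so each complex ion is 1−.
Ligand charges: 1×fluoro (-1 each), 1×2,2'-bipyridine (neutral), 3×nitrato (-1 each); total -4. So Mo + (-4) = 1−, giving Mo = +3.
Ligands are named alphabetically: bipyridine before fluoro before nitrato.
The complex ion is anionic, so molybdenum takes the -ate form molybdate(III).

sodium (2,2'-bipyridine)fluorotrinitratomolybdate(III)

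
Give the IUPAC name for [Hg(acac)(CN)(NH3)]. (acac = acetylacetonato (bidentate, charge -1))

There is no counter-ion, so the complex is neutral overall.
Ligand charges: 1×acetylacetonato (-1 each), 1×cyano (-1 each), 1×ammine (neutral); total -2. So Hg + (-2) = 0, giving Hg = +2.
Ligands are named alphabetically: acetylacetonato before ammine before cyano.

(acetylacetonato)amminecyanomercury(II)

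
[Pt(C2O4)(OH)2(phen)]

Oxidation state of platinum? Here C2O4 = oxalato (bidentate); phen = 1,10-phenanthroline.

No counter-ion: the bracketed complex is neutral.
Ligand charges: 2×OH = -2; 1×C2O4 = -2; 1×phen neutral; sum -4.
Pt + (-4) = 0 ⇒ Pt is +4.

+4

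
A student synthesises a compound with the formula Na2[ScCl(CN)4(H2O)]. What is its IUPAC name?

The 2 sodium counter-ions carry a total charge of +2, so each complex ion is 2−.
Ligand charges: 1×aqua (neutral), 4×cyano (-1 each), 1×chloro (-1 each); total -5. So Sc + (-5) = 2−, giving Sc = +3.
Ligands are named alphabetically: aqua before chloro before cyano.
The complex ion is anionic, so scandium takes the -ate form scandate(III).

sodium aquachlorotetracyanoscandate(III)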